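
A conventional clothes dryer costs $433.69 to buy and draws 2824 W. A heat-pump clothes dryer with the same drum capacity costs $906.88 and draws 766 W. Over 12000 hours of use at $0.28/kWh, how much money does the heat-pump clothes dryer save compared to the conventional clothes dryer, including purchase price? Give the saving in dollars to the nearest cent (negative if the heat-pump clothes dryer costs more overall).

conventional clothes dryer: $433.69 + (2824/1000) kW × 12000 h × $0.28 = $433.69 + $9488.64 = $9922.33
heat-pump clothes dryer: $906.88 + (766/1000) kW × 12000 h × $0.28 = $906.88 + $2573.76 = $3480.64
Saving = $9922.33 − $3480.64 = $6441.69

$6441.69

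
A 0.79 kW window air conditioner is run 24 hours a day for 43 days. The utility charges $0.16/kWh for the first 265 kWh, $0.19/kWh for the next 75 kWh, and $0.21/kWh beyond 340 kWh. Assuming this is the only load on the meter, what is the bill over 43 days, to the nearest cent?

$156.46

Runtime = 24 h × 43 = 1032 h
Energy = 0.79 kW × 1032 h = 815.28 kWh
Tier 1 (0–265 kWh): 265 × $0.16 = $42.4
Tier 2 (265–340 kWh): 75 × $0.19 = $14.25
Above 340 kWh: 475.28 × $0.21 = $99.8088
Bill = $156.46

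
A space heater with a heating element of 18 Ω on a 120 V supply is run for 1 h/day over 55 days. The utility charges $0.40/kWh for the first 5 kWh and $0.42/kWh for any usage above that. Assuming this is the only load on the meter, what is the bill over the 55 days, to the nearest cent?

Power = V²/R = 120²/18 = 800 W = 0.8 kW
Runtime = 1 h/day × 55 days = 55 h
Energy = 0.8 kW × 55 h = 44 kWh
Tier 1 (0–5 kWh): 5 × $0.40 = $2
Above 5 kWh: 39 × $0.42 = $16.38
Bill = $18.38

$18.38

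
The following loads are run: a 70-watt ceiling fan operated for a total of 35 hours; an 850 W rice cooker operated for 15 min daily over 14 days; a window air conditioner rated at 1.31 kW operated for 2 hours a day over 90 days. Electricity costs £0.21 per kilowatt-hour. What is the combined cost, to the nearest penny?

£50.66

ceiling fan: 0.07 kW × 35 h = 2.45 kWh
rice cooker: Runtime = 15 min × 14 = 210 min = 3.5 h
rice cooker: 0.85 kW × 3.5 h = 2.975 kWh
window air conditioner: Runtime = 2 h/day × 90 days = 180 h
window air conditioner: 1.31 kW × 180 h = 235.8 kWh
Total energy = 241.225 kWh
Cost = 241.225 × £0.21 = £50.66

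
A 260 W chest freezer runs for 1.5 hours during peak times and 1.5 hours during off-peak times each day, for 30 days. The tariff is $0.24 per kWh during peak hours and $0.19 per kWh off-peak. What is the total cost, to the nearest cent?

Peak energy = 0.26 kW × 1.5 h × 30 = 11.7 kWh
Off-peak energy = 0.26 kW × 1.5 h × 30 = 11.7 kWh
Cost = 11.7 × $0.24 + 11.7 × $0.19 = $2.808 + $2.223 = $5.03

$5.03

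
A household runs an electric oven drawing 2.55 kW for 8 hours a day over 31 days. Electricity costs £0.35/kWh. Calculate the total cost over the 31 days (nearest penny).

£221.34

Runtime = 8 h/day × 31 days = 248 h
Energy = 2.55 kW × 248 h = 632.4 kWh
Cost = 632.4 kWh × £0.35/kWh = £221.34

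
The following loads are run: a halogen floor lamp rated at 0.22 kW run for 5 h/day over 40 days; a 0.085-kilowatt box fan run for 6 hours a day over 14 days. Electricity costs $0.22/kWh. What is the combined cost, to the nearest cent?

$11.25

halogen floor lamp: Runtime = 5 h/day × 40 days = 200 h
halogen floor lamp: 0.22 kW × 200 h = 44 kWh
box fan: Runtime = 6 h/day × 14 days = 84 h
box fan: 0.085 kW × 84 h = 7.14 kWh
Total energy = 51.14 kWh
Cost = 51.14 × $0.22 = $11.25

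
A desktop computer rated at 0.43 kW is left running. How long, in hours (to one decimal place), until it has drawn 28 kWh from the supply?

65.1 h

Hours = 28 kWh ÷ 0.43 kW = 65.1 h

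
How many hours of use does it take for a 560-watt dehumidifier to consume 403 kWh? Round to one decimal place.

Hours = 403 kWh ÷ 0.56 kW = 719.6 h

719.6 h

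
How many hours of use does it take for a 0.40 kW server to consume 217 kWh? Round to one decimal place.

542.5 h

Hours = 217 kWh ÷ 0.4 kW = 542.5 h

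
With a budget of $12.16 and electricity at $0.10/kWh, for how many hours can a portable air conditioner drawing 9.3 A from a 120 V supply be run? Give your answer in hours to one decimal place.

109.0 h

Power = 9.3 A × 120 V = 1116 W = 1.116 kW
Energy available = $12.16 ÷ $0.10/kWh = 121.6 kWh
Hours = 121.6 kWh ÷ 1.116 kW = 109.0 h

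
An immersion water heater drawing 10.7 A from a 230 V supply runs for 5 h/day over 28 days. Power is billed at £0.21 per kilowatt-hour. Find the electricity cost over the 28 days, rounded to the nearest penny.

Power = 10.7 A × 230 V = 2461 W = 2.461 kW
Runtime = 5 h/day × 28 days = 140 h
Energy = 2.461 kW × 140 h = 344.54 kWh
Cost = 344.54 kWh × £0.21/kWh = £72.35

£72.35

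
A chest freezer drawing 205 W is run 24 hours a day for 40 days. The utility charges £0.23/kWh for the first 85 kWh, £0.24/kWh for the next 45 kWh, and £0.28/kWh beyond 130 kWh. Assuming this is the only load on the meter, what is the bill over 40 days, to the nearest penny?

Runtime = 24 h × 40 = 960 h
Energy = 0.205 kW × 960 h = 196.8 kWh
Tier 1 (0–85 kWh): 85 × £0.23 = £19.55
Tier 2 (85–130 kWh): 45 × £0.24 = £10.8
Above 130 kWh: 66.8 × £0.28 = £18.704
Bill = £49.05

£49.05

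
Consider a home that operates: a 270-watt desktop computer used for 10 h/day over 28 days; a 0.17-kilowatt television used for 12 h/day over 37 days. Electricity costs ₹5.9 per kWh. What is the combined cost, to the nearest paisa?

desktop computer: Runtime = 10 h/day × 28 days = 280 h
desktop computer: 0.27 kW × 280 h = 75.6 kWh
television: Runtime = 12 h/day × 37 days = 444 h
television: 0.17 kW × 444 h = 75.48 kWh
Total energy = 151.08 kWh
Cost = 151.08 × ₹5.9 = ₹891.37

₹891.37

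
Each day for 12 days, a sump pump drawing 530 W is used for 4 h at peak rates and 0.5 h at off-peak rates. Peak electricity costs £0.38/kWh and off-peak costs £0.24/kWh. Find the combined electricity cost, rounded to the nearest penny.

Peak energy = 0.53 kW × 4 h × 12 = 25.44 kWh
Off-peak energy = 0.53 kW × 0.5 h × 12 = 3.18 kWh
Cost = 25.44 × £0.38 + 3.18 × £0.24 = £9.6672 + £0.7632 = £10.43

£10.43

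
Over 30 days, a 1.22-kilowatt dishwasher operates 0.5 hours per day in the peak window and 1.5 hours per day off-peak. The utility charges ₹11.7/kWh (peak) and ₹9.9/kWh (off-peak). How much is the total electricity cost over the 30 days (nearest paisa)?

Peak energy = 1.22 kW × 0.5 h × 30 = 18.3 kWh
Off-peak energy = 1.22 kW × 1.5 h × 30 = 54.9 kWh
Cost = 18.3 × ₹11.7 + 54.9 × ₹9.9 = ₹214.11 + ₹543.51 = ₹757.62

₹757.62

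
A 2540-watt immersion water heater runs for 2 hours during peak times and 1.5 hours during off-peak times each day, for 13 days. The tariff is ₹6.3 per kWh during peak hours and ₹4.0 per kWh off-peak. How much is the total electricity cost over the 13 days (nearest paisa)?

Peak energy = 2.54 kW × 2 h × 13 = 66.04 kWh
Off-peak energy = 2.54 kW × 1.5 h × 13 = 49.53 kWh
Cost = 66.04 × ₹6.3 + 49.53 × ₹4.0 = ₹416.052 + ₹198.12 = ₹614.17

₹614.17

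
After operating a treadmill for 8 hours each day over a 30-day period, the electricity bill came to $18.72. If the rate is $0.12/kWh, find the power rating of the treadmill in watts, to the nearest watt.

Energy = $18.72 ÷ $0.12/kWh = 156 kWh
Runtime = 8 h/day × 30 days = 240 h
Power = 156 kWh ÷ 240 h = 0.65 kW = 650 W

650 W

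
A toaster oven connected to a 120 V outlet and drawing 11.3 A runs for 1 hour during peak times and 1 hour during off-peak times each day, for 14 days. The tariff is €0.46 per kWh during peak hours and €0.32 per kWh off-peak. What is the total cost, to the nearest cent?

€14.81

Power = 11.3 A × 120 V = 1356 W = 1.356 kW
Peak energy = 1.356 kW × 1 h × 14 = 18.984 kWh
Off-peak energy = 1.356 kW × 1 h × 14 = 18.984 kWh
Cost = 18.984 × €0.46 + 18.984 × €0.32 = €8.73264 + €6.07488 = €14.81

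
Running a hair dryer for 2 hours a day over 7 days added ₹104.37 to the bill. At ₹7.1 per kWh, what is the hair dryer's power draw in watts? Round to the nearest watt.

Energy = ₹104.37 ÷ ₹7.1/kWh = 14.7 kWh
Runtime = 2 h/day × 7 days = 14 h
Power = 14.7 kWh ÷ 14 h = 1.05 kW = 1050 W

1050 W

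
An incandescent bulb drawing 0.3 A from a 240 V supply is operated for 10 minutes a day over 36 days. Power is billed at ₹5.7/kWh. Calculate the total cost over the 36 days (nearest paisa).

Power = 0.3 A × 240 V = 72 W = 0.072 kW
Runtime = 10 min × 36 = 360 min = 6 h
Energy = 0.072 kW × 6 h = 0.432 kWh
Cost = 0.432 kWh × ₹5.7/kWh = ₹2.46

₹2.46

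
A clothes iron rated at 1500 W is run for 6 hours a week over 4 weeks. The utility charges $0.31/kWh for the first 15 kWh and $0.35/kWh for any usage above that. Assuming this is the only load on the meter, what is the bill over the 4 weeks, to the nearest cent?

$12.00

Runtime = 6 h/week × 4 weeks = 24 h
Energy = 1.5 kW × 24 h = 36 kWh
Tier 1 (0–15 kWh): 15 × $0.31 = $4.65
Above 15 kWh: 21 × $0.35 = $7.35
Bill = $12.00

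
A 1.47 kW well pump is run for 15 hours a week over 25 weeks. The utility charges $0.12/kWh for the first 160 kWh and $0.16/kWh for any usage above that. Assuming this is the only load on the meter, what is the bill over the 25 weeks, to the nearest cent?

Runtime = 15 h/week × 25 weeks = 375 h
Energy = 1.47 kW × 375 h = 551.25 kWh
Tier 1 (0–160 kWh): 160 × $0.12 = $19.2
Above 160 kWh: 391.25 × $0.16 = $62.6
Bill = $81.80

$81.80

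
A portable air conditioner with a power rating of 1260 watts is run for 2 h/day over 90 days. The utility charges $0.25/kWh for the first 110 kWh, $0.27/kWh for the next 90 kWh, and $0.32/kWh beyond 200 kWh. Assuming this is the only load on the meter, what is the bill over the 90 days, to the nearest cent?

$60.38

Runtime = 2 h/day × 90 days = 180 h
Energy = 1.26 kW × 180 h = 226.8 kWh
Tier 1 (0–110 kWh): 110 × $0.25 = $27.5
Tier 2 (110–200 kWh): 90 × $0.27 = $24.3
Above 200 kWh: 26.8 × $0.32 = $8.576
Bill = $60.38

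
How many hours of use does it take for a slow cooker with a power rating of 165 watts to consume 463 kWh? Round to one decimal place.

Hours = 463 kWh ÷ 0.165 kW = 2806.1 h

2806.1 h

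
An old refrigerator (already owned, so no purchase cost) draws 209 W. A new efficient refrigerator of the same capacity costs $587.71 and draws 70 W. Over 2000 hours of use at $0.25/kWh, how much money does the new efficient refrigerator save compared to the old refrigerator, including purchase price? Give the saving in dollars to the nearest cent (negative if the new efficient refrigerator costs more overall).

old refrigerator: $0.00 + (209/1000) kW × 2000 h × $0.25 = $0.00 + $104.5 = $104.5
new efficient refrigerator: $587.71 + (70/1000) kW × 2000 h × $0.25 = $587.71 + $35 = $622.71
Saving = $104.5 − $622.71 = −$518.21

-$518.21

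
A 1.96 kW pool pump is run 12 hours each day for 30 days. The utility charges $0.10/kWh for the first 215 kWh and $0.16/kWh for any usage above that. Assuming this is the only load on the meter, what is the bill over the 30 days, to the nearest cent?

$100.00

Runtime = 12 h/day × 30 days = 360 h
Energy = 1.96 kW × 360 h = 705.6 kWh
Tier 1 (0–215 kWh): 215 × $0.10 = $21.5
Above 215 kWh: 490.6 × $0.16 = $78.496
Bill = $100.00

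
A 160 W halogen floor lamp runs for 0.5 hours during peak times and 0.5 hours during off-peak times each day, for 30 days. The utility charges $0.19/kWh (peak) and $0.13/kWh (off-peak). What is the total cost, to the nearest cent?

$0.77

Peak energy = 0.16 kW × 0.5 h × 30 = 2.4 kWh
Off-peak energy = 0.16 kW × 0.5 h × 30 = 2.4 kWh
Cost = 2.4 × $0.19 + 2.4 × $0.13 = $0.456 + $0.312 = $0.77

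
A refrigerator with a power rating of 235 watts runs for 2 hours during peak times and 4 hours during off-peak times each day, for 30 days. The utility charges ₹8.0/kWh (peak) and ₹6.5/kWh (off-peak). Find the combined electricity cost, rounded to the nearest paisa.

Peak energy = 0.235 kW × 2 h × 30 = 14.1 kWh
Off-peak energy = 0.235 kW × 4 h × 30 = 28.2 kWh
Cost = 14.1 × ₹8.0 + 28.2 × ₹6.5 = ₹112.8 + ₹183.3 = ₹296.10

₹296.10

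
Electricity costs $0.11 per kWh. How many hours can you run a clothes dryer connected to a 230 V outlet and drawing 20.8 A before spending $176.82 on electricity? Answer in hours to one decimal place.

336.0 h

Power = 20.8 A × 230 V = 4784 W = 4.784 kW
Energy available = $176.82 ÷ $0.11/kWh = 1607.4545 kWh
Hours = 1607.4545 kWh ÷ 4.784 kW = 336.0 h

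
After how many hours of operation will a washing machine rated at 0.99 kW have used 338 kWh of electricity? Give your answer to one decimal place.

Hours = 338 kWh ÷ 0.99 kW = 341.4 h

341.4 h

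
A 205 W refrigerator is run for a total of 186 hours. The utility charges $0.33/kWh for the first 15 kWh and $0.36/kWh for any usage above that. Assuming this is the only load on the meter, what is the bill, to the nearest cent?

$13.28

Energy = 0.205 kW × 186 h = 38.13 kWh
Tier 1 (0–15 kWh): 15 × $0.33 = $4.95
Above 15 kWh: 23.13 × $0.36 = $8.3268
Bill = $13.28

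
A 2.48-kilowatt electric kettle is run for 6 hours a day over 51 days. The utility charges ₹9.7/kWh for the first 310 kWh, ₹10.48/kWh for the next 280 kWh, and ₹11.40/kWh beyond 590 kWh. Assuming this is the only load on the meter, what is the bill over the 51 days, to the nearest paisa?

Runtime = 6 h/day × 51 days = 306 h
Energy = 2.48 kW × 306 h = 758.88 kWh
Tier 1 (0–310 kWh): 310 × ₹9.7 = ₹3007
Tier 2 (310–590 kWh): 280 × ₹10.48 = ₹2934.4
Above 590 kWh: 168.88 × ₹11.40 = ₹1925.232
Bill = ₹7866.63

₹7866.63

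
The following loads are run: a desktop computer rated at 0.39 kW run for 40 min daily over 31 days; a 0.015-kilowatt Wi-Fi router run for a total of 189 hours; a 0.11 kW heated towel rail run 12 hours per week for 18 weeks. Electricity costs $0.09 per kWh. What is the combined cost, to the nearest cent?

desktop computer: Runtime = 40 min × 31 = 1240 min = 20.666666… h
desktop computer: 0.39 kW × 20.666666… h = 8.06 kWh
Wi-Fi router: 0.015 kW × 189 h = 2.835 kWh
heated towel rail: Runtime = 12 h/week × 18 weeks = 216 h
heated towel rail: 0.11 kW × 216 h = 23.76 kWh
Total energy = 34.655 kWh
Cost = 34.655 × $0.09 = $3.12

$3.12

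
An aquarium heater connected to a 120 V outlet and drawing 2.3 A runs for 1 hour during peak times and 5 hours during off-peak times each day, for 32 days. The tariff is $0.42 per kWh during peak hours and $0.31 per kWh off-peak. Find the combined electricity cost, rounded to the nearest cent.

$17.40

Power = 2.3 A × 120 V = 276 W = 0.276 kW
Peak energy = 0.276 kW × 1 h × 32 = 8.832 kWh
Off-peak energy = 0.276 kW × 5 h × 32 = 44.16 kWh
Cost = 8.832 × $0.42 + 44.16 × $0.31 = $3.70944 + $13.6896 = $17.40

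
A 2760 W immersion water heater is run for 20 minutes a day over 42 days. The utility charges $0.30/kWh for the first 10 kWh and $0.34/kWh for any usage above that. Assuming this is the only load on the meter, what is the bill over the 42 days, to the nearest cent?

Runtime = 20 min × 42 = 840 min = 14 h
Energy = 2.76 kW × 14 h = 38.64 kWh
Tier 1 (0–10 kWh): 10 × $0.30 = $3
Above 10 kWh: 28.64 × $0.34 = $9.7376
Bill = $12.74

$12.74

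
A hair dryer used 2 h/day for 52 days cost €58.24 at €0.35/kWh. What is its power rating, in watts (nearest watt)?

1600 W

Energy = €58.24 ÷ €0.35/kWh = 166.4 kWh
Runtime = 2 h/day × 52 days = 104 h
Power = 166.4 kWh ÷ 104 h = 1.6 kW = 1600 W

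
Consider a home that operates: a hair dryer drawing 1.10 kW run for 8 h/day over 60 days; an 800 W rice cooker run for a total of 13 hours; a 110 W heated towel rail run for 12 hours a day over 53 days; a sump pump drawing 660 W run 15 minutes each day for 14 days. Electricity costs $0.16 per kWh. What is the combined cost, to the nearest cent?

$97.71

hair dryer: Runtime = 8 h/day × 60 days = 480 h
hair dryer: 1.1 kW × 480 h = 528 kWh
rice cooker: 0.8 kW × 13 h = 10.4 kWh
heated towel rail: Runtime = 12 h/day × 53 days = 636 h
heated towel rail: 0.11 kW × 636 h = 69.96 kWh
sump pump: Runtime = 15 min × 14 = 210 min = 3.5 h
sump pump: 0.66 kW × 3.5 h = 2.31 kWh
Total energy = 610.67 kWh
Cost = 610.67 × $0.16 = $97.71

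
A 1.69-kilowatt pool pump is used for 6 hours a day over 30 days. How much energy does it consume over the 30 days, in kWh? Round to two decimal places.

Runtime = 6 h/day × 30 days = 180 h
Energy = 1.69 kW × 180 h = 304.2 kWh

304.20 kWh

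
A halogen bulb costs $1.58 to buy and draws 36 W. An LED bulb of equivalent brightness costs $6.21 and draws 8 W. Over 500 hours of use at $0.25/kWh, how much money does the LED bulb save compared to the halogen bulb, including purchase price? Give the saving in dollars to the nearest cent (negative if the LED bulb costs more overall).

-$1.13

halogen bulb: $1.58 + (36/1000) kW × 500 h × $0.25 = $1.58 + $4.5 = $6.08
LED bulb: $6.21 + (8/1000) kW × 500 h × $0.25 = $6.21 + $1 = $7.21
Saving = $6.08 − $7.21 = −$1.13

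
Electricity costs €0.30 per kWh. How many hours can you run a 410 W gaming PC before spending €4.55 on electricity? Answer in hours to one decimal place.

37.0 h

Energy available = €4.55 ÷ €0.30/kWh = 15.1667 kWh
Hours = 15.1667 kWh ÷ 0.41 kW = 37.0 h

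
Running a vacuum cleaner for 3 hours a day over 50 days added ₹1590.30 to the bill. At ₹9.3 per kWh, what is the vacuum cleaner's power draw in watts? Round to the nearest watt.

Energy = ₹1590.30 ÷ ₹9.3/kWh = 171 kWh
Runtime = 3 h/day × 50 days = 150 h
Power = 171 kWh ÷ 150 h = 1.14 kW = 1140 W

1140 W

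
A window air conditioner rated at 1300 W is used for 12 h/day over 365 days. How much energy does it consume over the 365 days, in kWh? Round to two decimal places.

5694.00 kWh

Runtime = 12 h/day × 365 days = 4380 h
Energy = 1.3 kW × 4380 h = 5694 kWh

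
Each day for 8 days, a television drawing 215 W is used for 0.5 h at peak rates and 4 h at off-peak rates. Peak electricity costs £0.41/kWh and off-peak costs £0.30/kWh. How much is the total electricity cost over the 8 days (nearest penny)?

Peak energy = 0.215 kW × 0.5 h × 8 = 0.86 kWh
Off-peak energy = 0.215 kW × 4 h × 8 = 6.88 kWh
Cost = 0.86 × £0.41 + 6.88 × £0.30 = £0.3526 + £2.064 = £2.42

£2.42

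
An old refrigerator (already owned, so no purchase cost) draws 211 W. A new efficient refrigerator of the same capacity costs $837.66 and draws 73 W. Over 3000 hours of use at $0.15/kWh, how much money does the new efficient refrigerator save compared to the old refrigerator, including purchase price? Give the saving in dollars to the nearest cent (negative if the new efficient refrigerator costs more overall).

old refrigerator: $0.00 + (211/1000) kW × 3000 h × $0.15 = $0.00 + $94.95 = $94.95
new efficient refrigerator: $837.66 + (73/1000) kW × 3000 h × $0.15 = $837.66 + $32.85 = $870.51
Saving = $94.95 − $870.51 = −$775.56

-$775.56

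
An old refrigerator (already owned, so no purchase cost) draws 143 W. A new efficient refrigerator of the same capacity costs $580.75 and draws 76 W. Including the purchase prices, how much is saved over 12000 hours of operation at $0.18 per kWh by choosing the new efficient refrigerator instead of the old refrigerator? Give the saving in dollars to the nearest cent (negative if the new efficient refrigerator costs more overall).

old refrigerator: $0.00 + (143/1000) kW × 12000 h × $0.18 = $0.00 + $308.88 = $308.88
new efficient refrigerator: $580.75 + (76/1000) kW × 12000 h × $0.18 = $580.75 + $164.16 = $744.91
Saving = $308.88 − $744.91 = −$436.03

-$436.03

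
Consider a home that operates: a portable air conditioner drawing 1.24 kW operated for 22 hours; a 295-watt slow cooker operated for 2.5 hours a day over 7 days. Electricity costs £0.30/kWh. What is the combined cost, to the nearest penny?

£9.73

portable air conditioner: 1.24 kW × 22 h = 27.28 kWh
slow cooker: Runtime = 2.5 h/day × 7 days = 17.5 h
slow cooker: 0.295 kW × 17.5 h = 5.1625 kWh
Total energy = 32.4425 kWh
Cost = 32.4425 × £0.30 = £9.73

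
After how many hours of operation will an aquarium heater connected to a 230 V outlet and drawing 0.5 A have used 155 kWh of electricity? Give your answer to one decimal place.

Power = 0.5 A × 230 V = 115 W = 0.115 kW
Hours = 155 kWh ÷ 0.115 kW = 1347.8 h

1347.8 h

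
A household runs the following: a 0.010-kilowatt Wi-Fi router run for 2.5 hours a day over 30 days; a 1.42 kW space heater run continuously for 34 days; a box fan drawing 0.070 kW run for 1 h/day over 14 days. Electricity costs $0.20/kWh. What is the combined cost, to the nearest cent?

Wi-Fi router: Runtime = 2.5 h/day × 30 days = 75 h
Wi-Fi router: 0.01 kW × 75 h = 0.75 kWh
space heater: Runtime = 24 h × 34 = 816 h
space heater: 1.42 kW × 816 h = 1158.72 kWh
box fan: Runtime = 1 h/day × 14 days = 14 h
box fan: 0.07 kW × 14 h = 0.98 kWh
Total energy = 1160.45 kWh
Cost = 1160.45 × $0.20 = $232.09

$232.09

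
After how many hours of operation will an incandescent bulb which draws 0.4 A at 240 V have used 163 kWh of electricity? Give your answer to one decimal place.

1697.9 h

Power = 0.4 A × 240 V = 96 W = 0.096 kW
Hours = 163 kWh ÷ 0.096 kW = 1697.9 h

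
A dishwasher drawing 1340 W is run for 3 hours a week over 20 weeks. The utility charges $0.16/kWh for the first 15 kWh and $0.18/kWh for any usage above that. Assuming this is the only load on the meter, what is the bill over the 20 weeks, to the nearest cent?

Runtime = 3 h/week × 20 weeks = 60 h
Energy = 1.34 kW × 60 h = 80.4 kWh
Tier 1 (0–15 kWh): 15 × $0.16 = $2.4
Above 15 kWh: 65.4 × $0.18 = $11.772
Bill = $14.17

$14.17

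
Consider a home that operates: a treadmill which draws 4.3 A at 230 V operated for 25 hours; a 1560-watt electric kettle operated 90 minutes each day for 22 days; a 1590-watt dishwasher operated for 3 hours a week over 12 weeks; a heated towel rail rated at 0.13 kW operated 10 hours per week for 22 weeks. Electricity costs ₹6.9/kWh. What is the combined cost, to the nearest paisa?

₹1118.11

treadmill: Power = 4.3 A × 230 V = 989 W = 0.989 kW
treadmill: 0.989 kW × 25 h = 24.725 kWh
electric kettle: Runtime = 90 min × 22 = 1980 min = 33 h
electric kettle: 1.56 kW × 33 h = 51.48 kWh
dishwasher: Runtime = 3 h/week × 12 weeks = 36 h
dishwasher: 1.59 kW × 36 h = 57.24 kWh
heated towel rail: Runtime = 10 h/week × 22 weeks = 220 h
heated towel rail: 0.13 kW × 220 h = 28.6 kWh
Total energy = 162.045 kWh
Cost = 162.045 × ₹6.9 = ₹1118.11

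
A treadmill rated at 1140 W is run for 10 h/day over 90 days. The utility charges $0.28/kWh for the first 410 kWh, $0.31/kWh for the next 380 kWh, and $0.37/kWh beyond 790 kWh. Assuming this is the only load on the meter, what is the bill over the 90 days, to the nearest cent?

Runtime = 10 h/day × 90 days = 900 h
Energy = 1.14 kW × 900 h = 1026 kWh
Tier 1 (0–410 kWh): 410 × $0.28 = $114.8
Tier 2 (410–790 kWh): 380 × $0.31 = $117.8
Above 790 kWh: 236 × $0.37 = $87.32
Bill = $319.92

$319.92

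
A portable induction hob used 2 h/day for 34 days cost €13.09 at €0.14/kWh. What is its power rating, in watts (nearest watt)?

1375 W

Energy = €13.09 ÷ €0.14/kWh = 93.5 kWh
Runtime = 2 h/day × 34 days = 68 h
Power = 93.5 kWh ÷ 68 h = 1.375 kW = 1375 W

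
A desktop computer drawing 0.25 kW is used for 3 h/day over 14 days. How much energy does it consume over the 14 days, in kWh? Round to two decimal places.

Runtime = 3 h/day × 14 days = 42 h
Energy = 0.25 kW × 42 h = 10.5 kWh

10.50 kWh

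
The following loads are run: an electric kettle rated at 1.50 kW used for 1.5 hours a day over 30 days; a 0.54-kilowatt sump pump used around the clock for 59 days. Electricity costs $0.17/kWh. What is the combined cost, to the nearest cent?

$141.46

electric kettle: Runtime = 1.5 h/day × 30 days = 45 h
electric kettle: 1.5 kW × 45 h = 67.5 kWh
sump pump: Runtime = 24 h × 59 = 1416 h
sump pump: 0.54 kW × 1416 h = 764.64 kWh
Total energy = 832.14 kWh
Cost = 832.14 × $0.17 = $141.46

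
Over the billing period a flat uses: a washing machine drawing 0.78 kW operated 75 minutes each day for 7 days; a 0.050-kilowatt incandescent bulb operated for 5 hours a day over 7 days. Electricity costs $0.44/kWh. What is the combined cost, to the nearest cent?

washing machine: Runtime = 75 min × 7 = 525 min = 8.75 h
washing machine: 0.78 kW × 8.75 h = 6.825 kWh
incandescent bulb: Runtime = 5 h/day × 7 days = 35 h
incandescent bulb: 0.05 kW × 35 h = 1.75 kWh
Total energy = 8.575 kWh
Cost = 8.575 × $0.44 = $3.77

$3.77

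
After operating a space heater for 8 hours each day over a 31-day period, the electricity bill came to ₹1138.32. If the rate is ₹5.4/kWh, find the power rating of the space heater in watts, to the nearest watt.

Energy = ₹1138.32 ÷ ₹5.4/kWh = 210.8 kWh
Runtime = 8 h/day × 31 days = 248 h
Power = 210.8 kWh ÷ 248 h = 0.85 kW = 850 W

850 W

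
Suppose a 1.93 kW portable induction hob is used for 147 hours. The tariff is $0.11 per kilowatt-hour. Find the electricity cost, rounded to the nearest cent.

Energy = 1.93 kW × 147 h = 283.71 kWh
Cost = 283.71 kWh × $0.11/kWh = $31.21

$31.21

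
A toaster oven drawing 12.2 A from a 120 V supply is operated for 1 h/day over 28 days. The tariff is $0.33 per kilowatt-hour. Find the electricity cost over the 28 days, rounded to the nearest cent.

Power = 12.2 A × 120 V = 1464 W = 1.464 kW
Runtime = 1 h/day × 28 days = 28 h
Energy = 1.464 kW × 28 h = 40.992 kWh
Cost = 40.992 kWh × $0.33/kWh = $13.53

$13.53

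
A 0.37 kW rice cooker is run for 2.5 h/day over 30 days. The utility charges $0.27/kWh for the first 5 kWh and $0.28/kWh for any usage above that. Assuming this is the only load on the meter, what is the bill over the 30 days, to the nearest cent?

$7.72

Runtime = 2.5 h/day × 30 days = 75 h
Energy = 0.37 kW × 75 h = 27.75 kWh
Tier 1 (0–5 kWh): 5 × $0.27 = $1.35
Above 5 kWh: 22.75 × $0.28 = $6.37
Bill = $7.72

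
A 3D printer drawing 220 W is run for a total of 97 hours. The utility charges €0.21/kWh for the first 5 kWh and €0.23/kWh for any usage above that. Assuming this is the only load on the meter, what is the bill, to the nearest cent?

Energy = 0.22 kW × 97 h = 21.34 kWh
Tier 1 (0–5 kWh): 5 × €0.21 = €1.05
Above 5 kWh: 16.34 × €0.23 = €3.7582
Bill = €4.81

€4.81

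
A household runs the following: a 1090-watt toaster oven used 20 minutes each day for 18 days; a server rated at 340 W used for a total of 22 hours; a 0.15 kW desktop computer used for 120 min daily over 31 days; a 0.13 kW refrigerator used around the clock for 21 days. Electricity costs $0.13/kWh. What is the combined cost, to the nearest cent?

$11.55

toaster oven: Runtime = 20 min × 18 = 360 min = 6 h
toaster oven: 1.09 kW × 6 h = 6.54 kWh
server: 0.34 kW × 22 h = 7.48 kWh
desktop computer: Runtime = 120 min × 31 = 3720 min = 62 h
desktop computer: 0.15 kW × 62 h = 9.3 kWh
refrigerator: Runtime = 24 h × 21 = 504 h
refrigerator: 0.13 kW × 504 h = 65.52 kWh
Total energy = 88.84 kWh
Cost = 88.84 × $0.13 = $11.55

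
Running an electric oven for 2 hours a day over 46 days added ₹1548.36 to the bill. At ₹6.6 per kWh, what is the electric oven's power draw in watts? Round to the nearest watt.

Energy = ₹1548.36 ÷ ₹6.6/kWh = 234.6 kWh
Runtime = 2 h/day × 46 days = 92 h
Power = 234.6 kWh ÷ 92 h = 2.55 kW = 2550 W

2550 W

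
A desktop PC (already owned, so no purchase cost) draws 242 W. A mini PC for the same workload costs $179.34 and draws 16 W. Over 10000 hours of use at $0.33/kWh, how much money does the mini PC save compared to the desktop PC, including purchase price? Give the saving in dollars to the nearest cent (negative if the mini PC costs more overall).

desktop PC: $0.00 + (242/1000) kW × 10000 h × $0.33 = $0.00 + $798.6 = $798.6
mini PC: $179.34 + (16/1000) kW × 10000 h × $0.33 = $179.34 + $52.8 = $232.14
Saving = $798.6 − $232.14 = $566.46

$566.46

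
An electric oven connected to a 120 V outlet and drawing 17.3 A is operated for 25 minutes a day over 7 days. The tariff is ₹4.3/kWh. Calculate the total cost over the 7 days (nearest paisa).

₹26.04

Power = 17.3 A × 120 V = 2076 W = 2.076 kW
Runtime = 25 min × 7 = 175 min = 2.916666… h
Energy = 2.076 kW × 2.916666… h = 6.055 kWh
Cost = 6.055 kWh × ₹4.3/kWh = ₹26.04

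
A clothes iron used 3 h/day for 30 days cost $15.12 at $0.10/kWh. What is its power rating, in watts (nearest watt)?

1680 W

Energy = $15.12 ÷ $0.10/kWh = 151.2 kWh
Runtime = 3 h/day × 30 days = 90 h
Power = 151.2 kWh ÷ 90 h = 1.68 kW = 1680 W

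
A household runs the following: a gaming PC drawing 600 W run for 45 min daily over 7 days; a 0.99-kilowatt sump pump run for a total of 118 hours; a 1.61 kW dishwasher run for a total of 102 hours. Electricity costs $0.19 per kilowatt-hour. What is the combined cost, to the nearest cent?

$54.00

gaming PC: Runtime = 45 min × 7 = 315 min = 5.25 h
gaming PC: 0.6 kW × 5.25 h = 3.15 kWh
sump pump: 0.99 kW × 118 h = 116.82 kWh
dishwasher: 1.61 kW × 102 h = 164.22 kWh
Total energy = 284.19 kWh
Cost = 284.19 × $0.19 = $54.00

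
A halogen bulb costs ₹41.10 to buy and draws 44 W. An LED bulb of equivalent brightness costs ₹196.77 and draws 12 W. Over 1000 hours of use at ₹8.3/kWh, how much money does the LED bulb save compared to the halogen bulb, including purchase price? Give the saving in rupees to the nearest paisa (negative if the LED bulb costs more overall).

₹109.93

halogen bulb: ₹41.10 + (44/1000) kW × 1000 h × ₹8.3 = ₹41.10 + ₹365.2 = ₹406.3
LED bulb: ₹196.77 + (12/1000) kW × 1000 h × ₹8.3 = ₹196.77 + ₹99.6 = ₹296.37
Saving = ₹406.3 − ₹296.37 = ₹109.93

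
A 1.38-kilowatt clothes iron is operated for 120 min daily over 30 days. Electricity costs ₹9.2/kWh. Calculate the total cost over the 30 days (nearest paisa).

Runtime = 120 min × 30 = 3600 min = 60 h
Energy = 1.38 kW × 60 h = 82.8 kWh
Cost = 82.8 kWh × ₹9.2/kWh = ₹761.76

₹761.76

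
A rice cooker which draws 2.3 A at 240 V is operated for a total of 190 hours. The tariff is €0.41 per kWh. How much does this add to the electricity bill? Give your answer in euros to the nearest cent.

Power = 2.3 A × 240 V = 552 W = 0.552 kW
Energy = 0.552 kW × 190 h = 104.88 kWh
Cost = 104.88 kWh × €0.41/kWh = €43.00

€43.00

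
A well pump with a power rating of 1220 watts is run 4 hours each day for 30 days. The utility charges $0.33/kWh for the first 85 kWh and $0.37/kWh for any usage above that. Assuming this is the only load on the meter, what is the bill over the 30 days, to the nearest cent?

Runtime = 4 h/day × 30 days = 120 h
Energy = 1.22 kW × 120 h = 146.4 kWh
Tier 1 (0–85 kWh): 85 × $0.33 = $28.05
Above 85 kWh: 61.4 × $0.37 = $22.718
Bill = $50.77

$50.77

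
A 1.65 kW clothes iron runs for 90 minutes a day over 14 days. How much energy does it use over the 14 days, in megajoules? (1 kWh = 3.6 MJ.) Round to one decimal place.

Runtime = 90 min × 14 = 1260 min = 21 h
Energy = 1.65 kW × 21 h = 34.65 kWh
= 34.65 × 3.6 MJ = 124.7 MJ

124.7 MJ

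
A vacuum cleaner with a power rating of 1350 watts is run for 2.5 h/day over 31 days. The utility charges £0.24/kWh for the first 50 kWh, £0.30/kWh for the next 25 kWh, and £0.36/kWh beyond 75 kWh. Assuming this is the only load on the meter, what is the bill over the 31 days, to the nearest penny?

£30.17

Runtime = 2.5 h/day × 31 days = 77.5 h
Energy = 1.35 kW × 77.5 h = 104.625 kWh
Tier 1 (0–50 kWh): 50 × £0.24 = £12
Tier 2 (50–75 kWh): 25 × £0.30 = £7.5
Above 75 kWh: 29.625 × £0.36 = £10.665
Bill = £30.17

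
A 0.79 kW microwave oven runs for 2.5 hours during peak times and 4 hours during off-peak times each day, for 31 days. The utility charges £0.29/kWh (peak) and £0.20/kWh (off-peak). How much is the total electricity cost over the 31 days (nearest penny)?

£37.35

Peak energy = 0.79 kW × 2.5 h × 31 = 61.225 kWh
Off-peak energy = 0.79 kW × 4 h × 31 = 97.96 kWh
Cost = 61.225 × £0.29 + 97.96 × £0.20 = £17.75525 + £19.592 = £37.35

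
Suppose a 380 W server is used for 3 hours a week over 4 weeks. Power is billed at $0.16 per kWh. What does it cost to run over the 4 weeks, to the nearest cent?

$0.73

Runtime = 3 h/week × 4 weeks = 12 h
Energy = 0.38 kW × 12 h = 4.56 kWh
Cost = 4.56 kWh × $0.16/kWh = $0.73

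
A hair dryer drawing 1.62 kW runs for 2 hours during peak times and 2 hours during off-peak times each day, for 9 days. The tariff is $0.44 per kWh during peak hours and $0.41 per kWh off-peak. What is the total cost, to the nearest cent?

$24.79

Peak energy = 1.62 kW × 2 h × 9 = 29.16 kWh
Off-peak energy = 1.62 kW × 2 h × 9 = 29.16 kWh
Cost = 29.16 × $0.44 + 29.16 × $0.41 = $12.8304 + $11.9556 = $24.79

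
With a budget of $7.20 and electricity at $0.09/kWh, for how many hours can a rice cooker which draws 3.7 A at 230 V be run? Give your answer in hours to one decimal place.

Power = 3.7 A × 230 V = 851 W = 0.851 kW
Energy available = $7.20 ÷ $0.09/kWh = 80 kWh
Hours = 80 kWh ÷ 0.851 kW = 94.0 h

94.0 h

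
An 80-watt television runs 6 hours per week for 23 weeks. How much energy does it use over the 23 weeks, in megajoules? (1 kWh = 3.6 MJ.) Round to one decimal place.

39.7 MJ

Runtime = 6 h/week × 23 weeks = 138 h
Energy = 0.08 kW × 138 h = 11.04 kWh
= 11.04 × 3.6 MJ = 39.7 MJ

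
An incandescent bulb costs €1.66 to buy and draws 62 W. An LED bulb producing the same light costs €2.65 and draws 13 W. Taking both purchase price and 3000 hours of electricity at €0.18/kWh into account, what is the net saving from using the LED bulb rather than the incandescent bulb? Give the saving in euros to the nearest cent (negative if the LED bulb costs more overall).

incandescent bulb: €1.66 + (62/1000) kW × 3000 h × €0.18 = €1.66 + €33.48 = €35.14
LED bulb: €2.65 + (13/1000) kW × 3000 h × €0.18 = €2.65 + €7.02 = €9.67
Saving = €35.14 − €9.67 = €25.47

€25.47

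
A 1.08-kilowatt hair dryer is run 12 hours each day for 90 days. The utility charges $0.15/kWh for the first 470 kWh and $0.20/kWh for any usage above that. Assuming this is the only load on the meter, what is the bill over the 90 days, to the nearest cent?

Runtime = 12 h/day × 90 days = 1080 h
Energy = 1.08 kW × 1080 h = 1166.4 kWh
Tier 1 (0–470 kWh): 470 × $0.15 = $70.5
Above 470 kWh: 696.4 × $0.20 = $139.28
Bill = $209.78

$209.78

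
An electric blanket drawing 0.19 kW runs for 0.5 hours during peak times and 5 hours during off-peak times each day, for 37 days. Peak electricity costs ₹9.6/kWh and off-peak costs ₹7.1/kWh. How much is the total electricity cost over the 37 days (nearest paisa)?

Peak energy = 0.19 kW × 0.5 h × 37 = 3.515 kWh
Off-peak energy = 0.19 kW × 5 h × 37 = 35.15 kWh
Cost = 3.515 × ₹9.6 + 35.15 × ₹7.1 = ₹33.744 + ₹249.565 = ₹283.31

₹283.31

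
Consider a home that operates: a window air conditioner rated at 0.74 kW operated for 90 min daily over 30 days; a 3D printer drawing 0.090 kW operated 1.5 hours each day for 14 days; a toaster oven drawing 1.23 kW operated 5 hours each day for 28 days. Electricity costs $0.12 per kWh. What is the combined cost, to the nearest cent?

window air conditioner: Runtime = 90 min × 30 = 2700 min = 45 h
window air conditioner: 0.74 kW × 45 h = 33.3 kWh
3D printer: Runtime = 1.5 h/day × 14 days = 21 h
3D printer: 0.09 kW × 21 h = 1.89 kWh
toaster oven: Runtime = 5 h/day × 28 days = 140 h
toaster oven: 1.23 kW × 140 h = 172.2 kWh
Total energy = 207.39 kWh
Cost = 207.39 × $0.12 = $24.89

$24.89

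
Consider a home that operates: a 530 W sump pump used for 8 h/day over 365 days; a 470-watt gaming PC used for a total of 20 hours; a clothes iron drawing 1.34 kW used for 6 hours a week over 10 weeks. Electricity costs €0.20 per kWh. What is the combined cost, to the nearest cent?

€327.48

sump pump: Runtime = 8 h/day × 365 days = 2920 h
sump pump: 0.53 kW × 2920 h = 1547.6 kWh
gaming PC: 0.47 kW × 20 h = 9.4 kWh
clothes iron: Runtime = 6 h/week × 10 weeks = 60 h
clothes iron: 1.34 kW × 60 h = 80.4 kWh
Total energy = 1637.4 kWh
Cost = 1637.4 × €0.20 = €327.48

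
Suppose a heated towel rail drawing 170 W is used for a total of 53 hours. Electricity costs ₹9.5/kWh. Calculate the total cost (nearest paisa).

Energy = 0.17 kW × 53 h = 9.01 kWh
Cost = 9.01 kWh × ₹9.5/kWh = ₹85.60

₹85.60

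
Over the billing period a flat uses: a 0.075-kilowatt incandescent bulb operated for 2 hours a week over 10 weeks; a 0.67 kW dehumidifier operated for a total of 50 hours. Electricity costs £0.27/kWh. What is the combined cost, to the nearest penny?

incandescent bulb: Runtime = 2 h/week × 10 weeks = 20 h
incandescent bulb: 0.075 kW × 20 h = 1.5 kWh
dehumidifier: 0.67 kW × 50 h = 33.5 kWh
Total energy = 35 kWh
Cost = 35 × £0.27 = £9.45

£9.45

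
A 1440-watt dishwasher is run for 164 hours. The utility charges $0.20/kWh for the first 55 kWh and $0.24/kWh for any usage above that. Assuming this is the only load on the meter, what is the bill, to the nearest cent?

Energy = 1.44 kW × 164 h = 236.16 kWh
Tier 1 (0–55 kWh): 55 × $0.20 = $11
Above 55 kWh: 181.16 × $0.24 = $43.4784
Bill = $54.48

$54.48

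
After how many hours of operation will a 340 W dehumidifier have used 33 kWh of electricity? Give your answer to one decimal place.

Hours = 33 kWh ÷ 0.34 kW = 97.1 h

97.1 h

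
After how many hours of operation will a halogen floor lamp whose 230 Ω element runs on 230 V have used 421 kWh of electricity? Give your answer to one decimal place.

Power = V²/R = 230²/230 = 230 W = 0.23 kW
Hours = 421 kWh ÷ 0.23 kW = 1830.4 h

1830.4 h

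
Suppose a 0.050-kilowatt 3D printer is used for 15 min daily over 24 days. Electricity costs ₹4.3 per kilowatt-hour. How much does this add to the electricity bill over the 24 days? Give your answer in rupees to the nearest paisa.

₹1.29

Runtime = 15 min × 24 = 360 min = 6 h
Energy = 0.05 kW × 6 h = 0.3 kWh
Cost = 0.3 kWh × ₹4.3/kWh = ₹1.29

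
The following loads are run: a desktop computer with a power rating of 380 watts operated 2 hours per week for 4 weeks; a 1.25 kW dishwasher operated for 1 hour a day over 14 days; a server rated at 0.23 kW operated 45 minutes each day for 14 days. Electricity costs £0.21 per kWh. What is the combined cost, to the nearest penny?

desktop computer: Runtime = 2 h/week × 4 weeks = 8 h
desktop computer: 0.38 kW × 8 h = 3.04 kWh
dishwasher: Runtime = 1 h/day × 14 days = 14 h
dishwasher: 1.25 kW × 14 h = 17.5 kWh
server: Runtime = 45 min × 14 = 630 min = 10.5 h
server: 0.23 kW × 10.5 h = 2.415 kWh
Total energy = 22.955 kWh
Cost = 22.955 × £0.21 = £4.82

£4.82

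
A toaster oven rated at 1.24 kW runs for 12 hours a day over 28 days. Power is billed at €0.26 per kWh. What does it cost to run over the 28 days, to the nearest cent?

Runtime = 12 h/day × 28 days = 336 h
Energy = 1.24 kW × 336 h = 416.64 kWh
Cost = 416.64 kWh × €0.26/kWh = €108.33

€108.33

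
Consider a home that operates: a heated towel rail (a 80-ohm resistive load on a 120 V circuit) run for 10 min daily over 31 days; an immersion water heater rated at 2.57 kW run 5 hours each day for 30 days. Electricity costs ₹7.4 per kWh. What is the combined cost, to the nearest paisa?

₹2859.58

heated towel rail: Power = V²/R = 120²/80 = 180 W = 0.18 kW
heated towel rail: Runtime = 10 min × 31 = 310 min = 5.166666… h
heated towel rail: 0.18 kW × 5.166666… h = 0.93 kWh
immersion water heater: Runtime = 5 h/day × 30 days = 150 h
immersion water heater: 2.57 kW × 150 h = 385.5 kWh
Total energy = 386.43 kWh
Cost = 386.43 × ₹7.4 = ₹2859.58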